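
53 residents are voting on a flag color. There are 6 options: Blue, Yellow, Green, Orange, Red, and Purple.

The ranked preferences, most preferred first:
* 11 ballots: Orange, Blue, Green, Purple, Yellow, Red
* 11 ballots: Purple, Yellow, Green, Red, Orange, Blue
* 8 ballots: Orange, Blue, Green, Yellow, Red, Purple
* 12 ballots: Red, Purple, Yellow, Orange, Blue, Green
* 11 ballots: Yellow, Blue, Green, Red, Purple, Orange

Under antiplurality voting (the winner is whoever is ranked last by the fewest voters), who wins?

Yellow

Last-place votes: Blue 11, Yellow 0, Green 12, Orange 11, Red 11, Purple 8.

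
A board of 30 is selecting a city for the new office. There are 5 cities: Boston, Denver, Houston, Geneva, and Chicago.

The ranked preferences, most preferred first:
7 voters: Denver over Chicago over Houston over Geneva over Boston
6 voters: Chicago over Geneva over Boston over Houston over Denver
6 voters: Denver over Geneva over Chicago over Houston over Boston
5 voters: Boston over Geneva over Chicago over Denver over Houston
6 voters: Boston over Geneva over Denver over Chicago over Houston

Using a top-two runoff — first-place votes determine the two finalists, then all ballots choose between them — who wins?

Round 1 first-place votes: Boston 11, Denver 13, Houston 0, Geneva 0, Chicago 6. Denver and Boston advance.
Runoff: Denver is ranked above Boston on 13 ballots, Boston above Denver on 17.

Boston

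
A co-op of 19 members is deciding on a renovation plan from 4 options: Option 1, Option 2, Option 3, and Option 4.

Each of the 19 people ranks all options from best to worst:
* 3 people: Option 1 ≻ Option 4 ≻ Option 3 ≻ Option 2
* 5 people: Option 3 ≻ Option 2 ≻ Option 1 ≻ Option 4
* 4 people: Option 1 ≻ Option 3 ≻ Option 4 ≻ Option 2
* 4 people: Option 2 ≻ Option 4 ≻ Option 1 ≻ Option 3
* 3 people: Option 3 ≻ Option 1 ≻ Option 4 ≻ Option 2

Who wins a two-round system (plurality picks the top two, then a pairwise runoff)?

Round 1 first-place votes: Option 1 7, Option 2 4, Option 3 8, Option 4 0. Option 3 and Option 1 advance.
Runoff: Option 3 is ranked above Option 1 on 8 ballots, Option 1 above Option 3 on 11.

Option 1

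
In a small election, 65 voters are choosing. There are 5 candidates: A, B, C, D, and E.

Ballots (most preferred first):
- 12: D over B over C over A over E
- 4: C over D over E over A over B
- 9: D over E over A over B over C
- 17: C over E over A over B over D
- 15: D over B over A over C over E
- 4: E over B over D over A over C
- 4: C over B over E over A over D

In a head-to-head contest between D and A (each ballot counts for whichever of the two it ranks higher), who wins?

D

D is ranked above A on 44 ballots; A above D on 21.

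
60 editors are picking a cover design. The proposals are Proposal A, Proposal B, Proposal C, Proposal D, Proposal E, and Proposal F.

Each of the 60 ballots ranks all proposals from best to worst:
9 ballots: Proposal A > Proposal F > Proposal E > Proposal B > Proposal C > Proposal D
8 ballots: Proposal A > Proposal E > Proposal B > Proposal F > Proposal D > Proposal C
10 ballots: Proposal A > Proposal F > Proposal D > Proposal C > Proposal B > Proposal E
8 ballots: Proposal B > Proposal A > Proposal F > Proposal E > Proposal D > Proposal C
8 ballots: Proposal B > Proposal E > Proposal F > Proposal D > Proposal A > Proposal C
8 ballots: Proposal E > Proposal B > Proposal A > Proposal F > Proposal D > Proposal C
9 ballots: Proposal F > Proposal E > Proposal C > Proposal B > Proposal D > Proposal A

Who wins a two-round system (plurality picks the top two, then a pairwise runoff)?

Round 1 first-place votes: Proposal A 27, Proposal B 16, Proposal C 0, Proposal D 0, Proposal E 8, Proposal F 9. Proposal A and Proposal B advance.
Runoff: Proposal A is ranked above Proposal B on 27 ballots, Proposal B above Proposal A on 33.

Proposal B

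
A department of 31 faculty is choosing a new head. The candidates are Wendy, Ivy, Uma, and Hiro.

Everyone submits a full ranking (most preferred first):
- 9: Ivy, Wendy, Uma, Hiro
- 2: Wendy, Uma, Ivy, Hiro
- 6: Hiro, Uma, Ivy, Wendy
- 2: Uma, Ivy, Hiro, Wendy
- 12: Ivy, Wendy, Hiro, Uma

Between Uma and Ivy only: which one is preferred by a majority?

Uma is ranked above Ivy on 10 ballots; Ivy above Uma on 21.

Ivy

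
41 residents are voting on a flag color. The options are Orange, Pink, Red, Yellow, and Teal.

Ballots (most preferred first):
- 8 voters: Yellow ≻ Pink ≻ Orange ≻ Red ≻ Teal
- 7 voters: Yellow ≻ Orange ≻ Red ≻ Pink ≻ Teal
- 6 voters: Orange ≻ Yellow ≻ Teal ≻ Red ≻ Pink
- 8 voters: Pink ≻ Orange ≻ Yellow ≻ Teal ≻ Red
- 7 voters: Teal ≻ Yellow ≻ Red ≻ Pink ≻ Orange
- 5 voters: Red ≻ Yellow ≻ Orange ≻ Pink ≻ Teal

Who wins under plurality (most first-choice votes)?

Yellow

First-place votes: Orange 6, Pink 8, Red 5, Yellow 15, Teal 7.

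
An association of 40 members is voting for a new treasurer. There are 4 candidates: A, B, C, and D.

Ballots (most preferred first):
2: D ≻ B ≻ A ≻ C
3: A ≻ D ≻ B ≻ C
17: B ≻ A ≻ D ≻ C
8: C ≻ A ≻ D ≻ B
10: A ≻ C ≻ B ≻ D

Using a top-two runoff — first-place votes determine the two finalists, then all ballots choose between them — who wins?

A

Round 1 first-place votes: A 13, B 17, C 8, D 2. B and A advance.
Runoff: B is ranked above A on 19 ballots, A above B on 21.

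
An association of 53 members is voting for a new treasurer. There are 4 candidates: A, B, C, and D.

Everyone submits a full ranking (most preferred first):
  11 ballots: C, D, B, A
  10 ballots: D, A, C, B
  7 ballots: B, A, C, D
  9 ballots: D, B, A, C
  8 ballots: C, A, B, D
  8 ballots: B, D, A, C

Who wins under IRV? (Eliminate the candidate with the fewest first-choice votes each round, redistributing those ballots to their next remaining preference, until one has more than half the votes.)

Round 1: A 0, B 15, C 19, D 19. A eliminated.
Round 2: B 15, C 19, D 19. B eliminated.
Round 3: C 26, D 27. D has a majority (≥27).

D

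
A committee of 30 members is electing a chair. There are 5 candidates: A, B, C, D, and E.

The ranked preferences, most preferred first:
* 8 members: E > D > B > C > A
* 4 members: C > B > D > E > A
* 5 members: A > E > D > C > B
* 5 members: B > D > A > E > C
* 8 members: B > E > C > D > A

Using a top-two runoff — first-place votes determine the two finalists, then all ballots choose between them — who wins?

Round 1 first-place votes: A 5, B 13, C 4, D 0, E 8. B and E advance.
Runoff: B is ranked above E on 17 ballots, E above B on 13.

B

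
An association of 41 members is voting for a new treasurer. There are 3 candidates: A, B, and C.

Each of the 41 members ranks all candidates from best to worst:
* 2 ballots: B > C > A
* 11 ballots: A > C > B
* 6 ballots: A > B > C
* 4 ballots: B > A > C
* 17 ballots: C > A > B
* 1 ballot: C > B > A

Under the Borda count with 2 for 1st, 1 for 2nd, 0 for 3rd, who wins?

A: 2×0 + 11×2 + 6×2 + 4×1 + 17×1 + 1×0 = 55
B: 2×2 + 11×0 + 6×1 + 4×2 + 17×0 + 1×1 = 19
C: 2×1 + 11×1 + 6×0 + 4×0 + 17×2 + 1×2 = 49

A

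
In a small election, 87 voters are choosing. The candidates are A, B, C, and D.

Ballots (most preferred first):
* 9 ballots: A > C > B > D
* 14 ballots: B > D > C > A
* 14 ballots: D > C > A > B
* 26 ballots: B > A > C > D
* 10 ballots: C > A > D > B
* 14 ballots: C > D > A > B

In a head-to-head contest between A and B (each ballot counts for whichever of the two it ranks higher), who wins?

A is ranked above B on 47 ballots; B above A on 40.

A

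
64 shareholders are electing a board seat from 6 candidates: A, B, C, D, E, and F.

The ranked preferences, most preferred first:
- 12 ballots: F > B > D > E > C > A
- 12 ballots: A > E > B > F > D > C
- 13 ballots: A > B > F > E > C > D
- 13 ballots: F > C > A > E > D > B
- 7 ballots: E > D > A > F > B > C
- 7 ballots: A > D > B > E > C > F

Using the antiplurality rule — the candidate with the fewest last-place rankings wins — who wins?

Last-place votes: A 12, B 13, C 19, D 13, E 0, F 7.

E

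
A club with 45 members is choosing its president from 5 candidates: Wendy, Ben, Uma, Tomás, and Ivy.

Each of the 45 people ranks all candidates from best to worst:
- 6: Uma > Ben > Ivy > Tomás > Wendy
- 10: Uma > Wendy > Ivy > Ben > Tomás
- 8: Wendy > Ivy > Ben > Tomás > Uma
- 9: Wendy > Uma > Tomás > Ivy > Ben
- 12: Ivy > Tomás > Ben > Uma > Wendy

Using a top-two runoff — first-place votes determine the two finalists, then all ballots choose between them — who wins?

Round 1 first-place votes: Wendy 17, Ben 0, Uma 16, Tomás 0, Ivy 12. Wendy and Uma advance.
Runoff: Wendy is ranked above Uma on 17 ballots, Uma above Wendy on 28.

Uma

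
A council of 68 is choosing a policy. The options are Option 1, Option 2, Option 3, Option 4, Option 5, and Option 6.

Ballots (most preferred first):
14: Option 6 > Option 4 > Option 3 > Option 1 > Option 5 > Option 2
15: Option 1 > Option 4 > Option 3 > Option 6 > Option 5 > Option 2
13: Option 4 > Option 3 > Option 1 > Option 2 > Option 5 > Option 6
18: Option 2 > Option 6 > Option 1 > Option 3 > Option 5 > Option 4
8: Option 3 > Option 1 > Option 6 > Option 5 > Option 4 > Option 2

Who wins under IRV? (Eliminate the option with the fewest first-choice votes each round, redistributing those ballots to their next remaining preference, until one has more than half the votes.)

Round 1: Option 1 15, Option 2 18, Option 3 8, Option 4 13, Option 5 0, Option 6 14. Option 5 eliminated.
Round 2: Option 1 15, Option 2 18, Option 3 8, Option 4 13, Option 6 14. Option 3 eliminated.
Round 3: Option 1 23, Option 2 18, Option 4 13, Option 6 14. Option 4 eliminated.
Round 4: Option 1 36, Option 2 18, Option 6 14. Option 1 has a majority (≥35).

Option 1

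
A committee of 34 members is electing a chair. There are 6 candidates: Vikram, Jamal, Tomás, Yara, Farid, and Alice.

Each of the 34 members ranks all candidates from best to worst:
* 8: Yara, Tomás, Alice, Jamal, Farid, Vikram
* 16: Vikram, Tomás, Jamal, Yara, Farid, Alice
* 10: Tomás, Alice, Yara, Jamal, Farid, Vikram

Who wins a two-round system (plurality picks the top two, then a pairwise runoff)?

Tomás

Round 1 first-place votes: Vikram 16, Jamal 0, Tomás 10, Yara 8, Farid 0, Alice 0. Vikram and Tomás advance.
Runoff: Vikram is ranked above Tomás on 16 ballots, Tomás above Vikram on 18.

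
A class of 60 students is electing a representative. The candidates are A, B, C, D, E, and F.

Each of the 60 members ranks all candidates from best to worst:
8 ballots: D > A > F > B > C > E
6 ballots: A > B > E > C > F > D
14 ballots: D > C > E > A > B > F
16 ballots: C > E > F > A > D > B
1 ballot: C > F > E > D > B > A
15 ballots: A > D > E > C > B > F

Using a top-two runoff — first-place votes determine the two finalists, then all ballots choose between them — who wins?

A

Round 1 first-place votes: A 21, B 0, C 17, D 22, E 0, F 0. D and A advance.
Runoff: D is ranked above A on 23 ballots, A above D on 37.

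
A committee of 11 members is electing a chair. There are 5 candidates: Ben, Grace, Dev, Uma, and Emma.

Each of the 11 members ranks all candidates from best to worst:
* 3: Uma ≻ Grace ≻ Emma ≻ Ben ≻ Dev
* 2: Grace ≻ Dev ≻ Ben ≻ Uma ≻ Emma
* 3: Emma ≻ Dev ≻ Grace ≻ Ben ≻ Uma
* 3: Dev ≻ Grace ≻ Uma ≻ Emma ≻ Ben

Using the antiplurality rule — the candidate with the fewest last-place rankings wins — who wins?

Grace

Last-place votes: Ben 3, Grace 0, Dev 3, Uma 3, Emma 2.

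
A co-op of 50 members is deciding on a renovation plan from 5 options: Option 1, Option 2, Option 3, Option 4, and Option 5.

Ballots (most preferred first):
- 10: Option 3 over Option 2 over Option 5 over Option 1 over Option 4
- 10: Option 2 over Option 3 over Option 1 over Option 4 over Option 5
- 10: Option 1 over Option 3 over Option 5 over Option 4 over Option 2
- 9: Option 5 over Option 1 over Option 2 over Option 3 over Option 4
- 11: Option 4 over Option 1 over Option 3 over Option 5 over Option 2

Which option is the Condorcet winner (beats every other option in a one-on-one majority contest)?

Option 1 vs Option 2: 30–20
Option 1 vs Option 3: 30–20
Option 1 vs Option 4: 39–11
Option 1 vs Option 5: 31–19
Option 1 beats every other option.

Option 1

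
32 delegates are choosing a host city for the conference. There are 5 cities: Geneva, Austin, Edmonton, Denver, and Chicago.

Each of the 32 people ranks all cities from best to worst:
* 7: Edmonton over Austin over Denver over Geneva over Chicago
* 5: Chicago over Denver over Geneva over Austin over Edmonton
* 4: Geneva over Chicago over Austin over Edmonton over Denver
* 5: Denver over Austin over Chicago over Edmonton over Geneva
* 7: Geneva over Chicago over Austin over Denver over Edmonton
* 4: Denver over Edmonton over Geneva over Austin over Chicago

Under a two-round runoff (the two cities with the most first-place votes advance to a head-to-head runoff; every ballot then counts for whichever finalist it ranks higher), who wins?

Round 1 first-place votes: Geneva 11, Austin 0, Edmonton 7, Denver 9, Chicago 5. Geneva and Denver advance.
Runoff: Geneva is ranked above Denver on 11 ballots, Denver above Geneva on 21.

Denver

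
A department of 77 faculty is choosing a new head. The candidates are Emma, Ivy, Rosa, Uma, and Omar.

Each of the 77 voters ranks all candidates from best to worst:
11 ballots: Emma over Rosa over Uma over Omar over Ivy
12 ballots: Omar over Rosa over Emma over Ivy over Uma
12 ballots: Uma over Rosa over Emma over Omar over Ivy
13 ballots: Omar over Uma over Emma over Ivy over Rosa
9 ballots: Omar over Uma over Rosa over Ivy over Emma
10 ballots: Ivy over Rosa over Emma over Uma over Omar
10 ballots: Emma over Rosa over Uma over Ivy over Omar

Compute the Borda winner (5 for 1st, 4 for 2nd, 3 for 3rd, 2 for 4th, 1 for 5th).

Rosa

Emma: 11×5 + 12×3 + 12×3 + 13×3 + 9×1 + 10×3 + 10×5 = 255
Ivy: 11×1 + 12×2 + 12×1 + 13×2 + 9×2 + 10×5 + 10×2 = 161
Rosa: 11×4 + 12×4 + 12×4 + 13×1 + 9×3 + 10×4 + 10×4 = 260
Uma: 11×3 + 12×1 + 12×5 + 13×4 + 9×4 + 10×2 + 10×3 = 243
Omar: 11×2 + 12×5 + 12×2 + 13×5 + 9×5 + 10×1 + 10×1 = 236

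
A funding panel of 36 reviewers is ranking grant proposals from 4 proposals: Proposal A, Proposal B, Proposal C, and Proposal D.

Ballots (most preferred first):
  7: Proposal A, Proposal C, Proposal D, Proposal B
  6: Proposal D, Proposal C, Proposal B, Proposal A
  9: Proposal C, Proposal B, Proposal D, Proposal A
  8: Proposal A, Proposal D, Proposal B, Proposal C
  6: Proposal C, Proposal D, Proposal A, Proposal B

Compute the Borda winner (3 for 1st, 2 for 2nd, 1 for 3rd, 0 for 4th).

Proposal A: 7×3 + 6×0 + 9×0 + 8×3 + 6×1 = 51
Proposal B: 7×0 + 6×1 + 9×2 + 8×1 + 6×0 = 32
Proposal C: 7×2 + 6×2 + 9×3 + 8×0 + 6×3 = 71
Proposal D: 7×1 + 6×3 + 9×1 + 8×2 + 6×2 = 62

Proposal C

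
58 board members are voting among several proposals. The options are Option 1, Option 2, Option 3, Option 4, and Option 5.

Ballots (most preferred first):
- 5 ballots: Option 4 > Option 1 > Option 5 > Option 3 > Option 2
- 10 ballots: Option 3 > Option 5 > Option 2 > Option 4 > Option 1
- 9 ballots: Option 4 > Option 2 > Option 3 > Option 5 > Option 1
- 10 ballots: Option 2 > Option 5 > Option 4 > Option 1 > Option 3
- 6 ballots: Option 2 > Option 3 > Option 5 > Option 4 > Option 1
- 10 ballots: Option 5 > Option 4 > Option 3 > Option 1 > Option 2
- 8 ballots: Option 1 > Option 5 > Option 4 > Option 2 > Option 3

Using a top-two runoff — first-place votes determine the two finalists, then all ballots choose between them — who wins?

Round 1 first-place votes: Option 1 8, Option 2 16, Option 3 10, Option 4 14, Option 5 10. Option 2 and Option 4 advance.
Runoff: Option 2 is ranked above Option 4 on 26 ballots, Option 4 above Option 2 on 32.

Option 4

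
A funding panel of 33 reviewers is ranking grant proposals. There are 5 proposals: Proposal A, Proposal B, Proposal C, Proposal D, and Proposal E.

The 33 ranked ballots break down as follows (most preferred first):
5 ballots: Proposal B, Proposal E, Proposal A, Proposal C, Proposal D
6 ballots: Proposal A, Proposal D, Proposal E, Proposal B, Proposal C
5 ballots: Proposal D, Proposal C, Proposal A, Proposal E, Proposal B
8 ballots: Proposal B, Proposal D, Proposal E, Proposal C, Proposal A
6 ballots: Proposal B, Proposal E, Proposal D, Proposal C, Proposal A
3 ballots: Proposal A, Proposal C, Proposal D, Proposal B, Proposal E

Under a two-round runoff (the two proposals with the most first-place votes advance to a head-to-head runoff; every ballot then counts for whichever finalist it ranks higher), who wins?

Proposal B

Round 1 first-place votes: Proposal A 9, Proposal B 19, Proposal C 0, Proposal D 5, Proposal E 0. Proposal B and Proposal A advance.
Runoff: Proposal B is ranked above Proposal A on 19 ballots, Proposal A above Proposal B on 14.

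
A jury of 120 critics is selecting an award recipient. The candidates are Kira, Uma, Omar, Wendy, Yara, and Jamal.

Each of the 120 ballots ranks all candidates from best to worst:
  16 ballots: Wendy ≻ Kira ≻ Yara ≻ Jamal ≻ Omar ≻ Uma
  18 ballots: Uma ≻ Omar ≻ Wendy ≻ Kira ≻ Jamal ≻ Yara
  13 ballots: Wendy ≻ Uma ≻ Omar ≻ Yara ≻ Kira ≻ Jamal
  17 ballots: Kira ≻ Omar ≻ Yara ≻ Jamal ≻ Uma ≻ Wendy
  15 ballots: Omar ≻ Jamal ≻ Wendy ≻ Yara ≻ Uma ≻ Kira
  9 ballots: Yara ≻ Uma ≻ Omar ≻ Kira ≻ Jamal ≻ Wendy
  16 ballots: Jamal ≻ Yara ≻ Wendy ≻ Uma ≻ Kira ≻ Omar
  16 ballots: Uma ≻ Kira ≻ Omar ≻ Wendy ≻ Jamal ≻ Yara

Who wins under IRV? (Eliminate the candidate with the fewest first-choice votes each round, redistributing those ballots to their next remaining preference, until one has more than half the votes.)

Round 1: Kira 17, Uma 34, Omar 15, Wendy 29, Yara 9, Jamal 16. Yara eliminated.
Round 2: Kira 17, Uma 43, Omar 15, Wendy 29, Jamal 16. Omar eliminated.
Round 3: Kira 17, Uma 43, Wendy 29, Jamal 31. Kira eliminated.
Round 4: Uma 43, Wendy 29, Jamal 48. Wendy eliminated.
Round 5: Uma 56, Jamal 64. Jamal has a majority (≥61).

Jamal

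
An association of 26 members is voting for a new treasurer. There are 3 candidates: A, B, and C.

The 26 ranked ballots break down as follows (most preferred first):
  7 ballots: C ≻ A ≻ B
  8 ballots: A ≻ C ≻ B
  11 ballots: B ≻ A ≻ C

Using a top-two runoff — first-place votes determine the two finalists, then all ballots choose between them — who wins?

A

Round 1 first-place votes: A 8, B 11, C 7. B and A advance.
Runoff: B is ranked above A on 11 ballots, A above B on 15.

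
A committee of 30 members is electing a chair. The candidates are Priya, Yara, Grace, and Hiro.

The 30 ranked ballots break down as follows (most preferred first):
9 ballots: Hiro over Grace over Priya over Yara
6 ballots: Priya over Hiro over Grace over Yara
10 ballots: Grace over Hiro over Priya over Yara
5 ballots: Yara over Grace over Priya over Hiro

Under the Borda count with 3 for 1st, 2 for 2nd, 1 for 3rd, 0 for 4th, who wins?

Priya: 9×1 + 6×3 + 10×1 + 5×1 = 42
Yara: 9×0 + 6×0 + 10×0 + 5×3 = 15
Grace: 9×2 + 6×1 + 10×3 + 5×2 = 64
Hiro: 9×3 + 6×2 + 10×2 + 5×0 = 59

Grace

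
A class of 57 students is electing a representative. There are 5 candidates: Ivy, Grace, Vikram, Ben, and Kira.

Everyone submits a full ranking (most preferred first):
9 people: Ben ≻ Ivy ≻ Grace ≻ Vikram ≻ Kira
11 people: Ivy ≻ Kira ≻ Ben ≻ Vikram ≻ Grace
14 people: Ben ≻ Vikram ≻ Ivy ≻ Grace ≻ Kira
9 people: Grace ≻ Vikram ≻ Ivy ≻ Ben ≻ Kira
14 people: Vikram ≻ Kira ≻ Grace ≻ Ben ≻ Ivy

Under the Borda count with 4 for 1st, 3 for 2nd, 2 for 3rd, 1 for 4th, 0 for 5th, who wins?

Vikram

Ivy: 9×3 + 11×4 + 14×2 + 9×2 + 14×0 = 117
Grace: 9×2 + 11×0 + 14×1 + 9×4 + 14×2 = 96
Vikram: 9×1 + 11×1 + 14×3 + 9×3 + 14×4 = 145
Ben: 9×4 + 11×2 + 14×4 + 9×1 + 14×1 = 137
Kira: 9×0 + 11×3 + 14×0 + 9×0 + 14×3 = 75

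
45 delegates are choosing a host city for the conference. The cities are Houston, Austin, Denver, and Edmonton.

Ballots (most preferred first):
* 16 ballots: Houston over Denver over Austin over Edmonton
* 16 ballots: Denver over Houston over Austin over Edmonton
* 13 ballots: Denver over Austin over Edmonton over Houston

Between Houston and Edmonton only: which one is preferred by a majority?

Houston is ranked above Edmonton on 32 ballots; Edmonton above Houston on 13.

Houston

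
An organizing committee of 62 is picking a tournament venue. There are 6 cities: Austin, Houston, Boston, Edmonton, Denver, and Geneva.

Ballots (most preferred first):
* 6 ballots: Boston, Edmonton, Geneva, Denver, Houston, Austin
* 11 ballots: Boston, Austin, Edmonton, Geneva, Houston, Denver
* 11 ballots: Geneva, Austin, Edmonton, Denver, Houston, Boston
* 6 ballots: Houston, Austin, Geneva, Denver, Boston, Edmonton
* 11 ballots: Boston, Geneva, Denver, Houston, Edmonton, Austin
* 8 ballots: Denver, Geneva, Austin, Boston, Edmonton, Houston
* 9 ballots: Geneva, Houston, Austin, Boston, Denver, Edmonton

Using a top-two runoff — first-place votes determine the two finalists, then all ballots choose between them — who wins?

Geneva

Round 1 first-place votes: Austin 0, Houston 6, Boston 28, Edmonton 0, Denver 8, Geneva 20. Boston and Geneva advance.
Runoff: Boston is ranked above Geneva on 28 ballots, Geneva above Boston on 34.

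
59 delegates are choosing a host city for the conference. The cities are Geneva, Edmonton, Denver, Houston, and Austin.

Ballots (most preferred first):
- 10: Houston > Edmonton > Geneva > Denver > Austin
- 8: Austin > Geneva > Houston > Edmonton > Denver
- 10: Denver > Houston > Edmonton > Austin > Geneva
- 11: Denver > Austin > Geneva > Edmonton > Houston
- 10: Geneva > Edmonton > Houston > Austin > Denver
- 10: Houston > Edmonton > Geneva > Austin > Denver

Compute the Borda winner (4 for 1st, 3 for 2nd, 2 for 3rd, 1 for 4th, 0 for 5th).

Houston

Geneva: 10×2 + 8×3 + 10×0 + 11×2 + 10×4 + 10×2 = 126
Edmonton: 10×3 + 8×1 + 10×2 + 11×1 + 10×3 + 10×3 = 129
Denver: 10×1 + 8×0 + 10×4 + 11×4 + 10×0 + 10×0 = 94
Houston: 10×4 + 8×2 + 10×3 + 11×0 + 10×2 + 10×4 = 146
Austin: 10×0 + 8×4 + 10×1 + 11×3 + 10×1 + 10×1 = 95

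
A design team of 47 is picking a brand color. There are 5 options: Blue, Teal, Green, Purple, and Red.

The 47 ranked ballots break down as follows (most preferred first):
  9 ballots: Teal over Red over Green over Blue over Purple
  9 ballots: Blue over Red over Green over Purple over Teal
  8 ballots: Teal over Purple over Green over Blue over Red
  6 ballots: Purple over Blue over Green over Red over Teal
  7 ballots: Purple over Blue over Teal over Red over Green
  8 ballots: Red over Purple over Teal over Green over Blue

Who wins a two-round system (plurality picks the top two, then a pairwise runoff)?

Round 1 first-place votes: Blue 9, Teal 17, Green 0, Purple 13, Red 8. Teal and Purple advance.
Runoff: Teal is ranked above Purple on 17 ballots, Purple above Teal on 30.

Purple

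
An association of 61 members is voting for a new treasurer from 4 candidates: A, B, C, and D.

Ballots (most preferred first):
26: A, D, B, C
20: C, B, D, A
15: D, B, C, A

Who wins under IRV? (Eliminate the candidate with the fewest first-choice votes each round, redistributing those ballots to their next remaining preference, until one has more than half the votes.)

C

Round 1: A 26, B 0, C 20, D 15. B eliminated.
Round 2: A 26, C 20, D 15. D eliminated.
Round 3: A 26, C 35. C has a majority (≥31).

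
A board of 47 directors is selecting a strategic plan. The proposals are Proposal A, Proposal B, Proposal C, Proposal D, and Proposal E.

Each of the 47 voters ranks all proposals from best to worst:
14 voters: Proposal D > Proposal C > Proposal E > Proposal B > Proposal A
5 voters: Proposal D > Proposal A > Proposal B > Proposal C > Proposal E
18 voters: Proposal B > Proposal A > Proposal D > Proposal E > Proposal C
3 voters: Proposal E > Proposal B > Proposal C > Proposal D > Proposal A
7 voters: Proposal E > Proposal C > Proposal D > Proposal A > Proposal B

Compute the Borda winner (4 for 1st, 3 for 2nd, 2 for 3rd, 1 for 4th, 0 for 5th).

Proposal A: 14×0 + 5×3 + 18×3 + 3×0 + 7×1 = 76
Proposal B: 14×1 + 5×2 + 18×4 + 3×3 + 7×0 = 105
Proposal C: 14×3 + 5×1 + 18×0 + 3×2 + 7×3 = 74
Proposal D: 14×4 + 5×4 + 18×2 + 3×1 + 7×2 = 129
Proposal E: 14×2 + 5×0 + 18×1 + 3×4 + 7×4 = 86

Proposal D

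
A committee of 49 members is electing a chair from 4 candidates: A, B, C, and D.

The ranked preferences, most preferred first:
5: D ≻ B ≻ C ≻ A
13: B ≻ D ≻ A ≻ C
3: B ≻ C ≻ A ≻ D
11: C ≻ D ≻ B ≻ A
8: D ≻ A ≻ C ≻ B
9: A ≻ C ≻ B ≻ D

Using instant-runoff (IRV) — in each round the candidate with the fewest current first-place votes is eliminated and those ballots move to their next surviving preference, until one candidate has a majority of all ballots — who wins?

C

Round 1: A 9, B 16, C 11, D 13. A eliminated.
Round 2: B 16, C 20, D 13. D eliminated.
Round 3: B 21, C 28. C has a majority (≥25).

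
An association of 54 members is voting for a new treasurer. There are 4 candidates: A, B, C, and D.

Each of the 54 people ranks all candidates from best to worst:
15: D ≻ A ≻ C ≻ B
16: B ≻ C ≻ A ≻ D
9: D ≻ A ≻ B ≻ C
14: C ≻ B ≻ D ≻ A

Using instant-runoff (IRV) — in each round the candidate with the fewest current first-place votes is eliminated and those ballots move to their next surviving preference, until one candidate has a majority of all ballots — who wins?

B

Round 1: A 0, B 16, C 14, D 24. A eliminated.
Round 2: B 16, C 14, D 24. C eliminated.
Round 3: B 30, D 24. B has a majority (≥28).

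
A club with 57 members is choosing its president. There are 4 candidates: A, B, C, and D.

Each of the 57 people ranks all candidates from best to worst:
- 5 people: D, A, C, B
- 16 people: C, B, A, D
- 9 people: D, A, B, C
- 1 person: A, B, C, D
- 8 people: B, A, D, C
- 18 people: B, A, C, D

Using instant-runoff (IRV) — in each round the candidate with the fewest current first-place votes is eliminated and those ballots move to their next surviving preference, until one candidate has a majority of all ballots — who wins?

Round 1: A 1, B 26, C 16, D 14. A eliminated.
Round 2: B 27, C 16, D 14. D eliminated.
Round 3: B 36, C 21. B has a majority (≥29).

B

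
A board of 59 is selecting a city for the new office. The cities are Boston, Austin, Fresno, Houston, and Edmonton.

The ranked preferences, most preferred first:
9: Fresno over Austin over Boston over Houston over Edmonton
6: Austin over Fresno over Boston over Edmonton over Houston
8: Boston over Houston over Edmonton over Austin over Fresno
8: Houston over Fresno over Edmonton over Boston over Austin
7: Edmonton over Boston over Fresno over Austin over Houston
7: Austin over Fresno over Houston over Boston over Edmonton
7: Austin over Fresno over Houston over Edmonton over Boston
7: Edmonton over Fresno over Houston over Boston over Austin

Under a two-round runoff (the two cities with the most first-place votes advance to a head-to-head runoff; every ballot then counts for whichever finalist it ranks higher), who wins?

Round 1 first-place votes: Boston 8, Austin 20, Fresno 9, Houston 8, Edmonton 14. Austin and Edmonton advance.
Runoff: Austin is ranked above Edmonton on 29 ballots, Edmonton above Austin on 30.

Edmonton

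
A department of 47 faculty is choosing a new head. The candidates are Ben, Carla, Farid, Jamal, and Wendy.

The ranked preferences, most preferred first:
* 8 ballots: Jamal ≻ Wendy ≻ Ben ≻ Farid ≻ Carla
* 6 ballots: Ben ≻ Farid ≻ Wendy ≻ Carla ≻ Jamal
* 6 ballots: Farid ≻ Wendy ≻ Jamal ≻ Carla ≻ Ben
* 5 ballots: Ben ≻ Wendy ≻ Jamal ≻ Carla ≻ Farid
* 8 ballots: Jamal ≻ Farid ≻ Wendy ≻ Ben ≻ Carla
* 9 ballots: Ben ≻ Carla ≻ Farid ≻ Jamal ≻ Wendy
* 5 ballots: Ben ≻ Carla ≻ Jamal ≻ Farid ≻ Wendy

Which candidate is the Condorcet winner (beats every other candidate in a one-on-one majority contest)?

Ben vs Carla: 41–6
Ben vs Farid: 33–14
Ben vs Jamal: 25–22
Ben vs Wendy: 25–22
Ben beats every other candidate.

Ben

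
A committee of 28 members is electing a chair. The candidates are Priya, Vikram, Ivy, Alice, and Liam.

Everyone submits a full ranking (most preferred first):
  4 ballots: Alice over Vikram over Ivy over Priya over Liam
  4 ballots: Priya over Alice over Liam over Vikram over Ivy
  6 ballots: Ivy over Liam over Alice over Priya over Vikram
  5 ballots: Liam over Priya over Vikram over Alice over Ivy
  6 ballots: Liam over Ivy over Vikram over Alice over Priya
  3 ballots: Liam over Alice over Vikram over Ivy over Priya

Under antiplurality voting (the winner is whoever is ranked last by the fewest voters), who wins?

Alice

Last-place votes: Priya 9, Vikram 6, Ivy 9, Alice 0, Liam 4.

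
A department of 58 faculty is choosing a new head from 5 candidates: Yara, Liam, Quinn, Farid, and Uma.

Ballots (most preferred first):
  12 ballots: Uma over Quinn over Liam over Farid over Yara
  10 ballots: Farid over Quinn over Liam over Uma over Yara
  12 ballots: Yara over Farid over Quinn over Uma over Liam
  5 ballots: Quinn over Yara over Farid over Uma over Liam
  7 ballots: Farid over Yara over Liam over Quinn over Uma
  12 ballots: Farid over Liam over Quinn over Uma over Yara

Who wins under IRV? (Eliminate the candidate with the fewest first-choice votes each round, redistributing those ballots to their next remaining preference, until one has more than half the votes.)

Farid

Round 1: Yara 12, Liam 0, Quinn 5, Farid 29, Uma 12. Liam eliminated.
Round 2: Yara 12, Quinn 5, Farid 29, Uma 12. Quinn eliminated.
Round 3: Yara 17, Farid 29, Uma 12. Uma eliminated.
Round 4: Yara 17, Farid 41. Farid has a majority (≥30).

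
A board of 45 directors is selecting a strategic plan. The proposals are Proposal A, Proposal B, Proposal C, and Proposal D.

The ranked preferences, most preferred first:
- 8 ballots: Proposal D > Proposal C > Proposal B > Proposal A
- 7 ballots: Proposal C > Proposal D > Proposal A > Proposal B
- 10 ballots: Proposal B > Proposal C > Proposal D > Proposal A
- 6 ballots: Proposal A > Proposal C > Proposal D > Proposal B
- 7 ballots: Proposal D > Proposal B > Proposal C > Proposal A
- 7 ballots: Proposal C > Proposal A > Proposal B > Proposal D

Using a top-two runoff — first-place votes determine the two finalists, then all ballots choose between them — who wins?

Proposal C

Round 1 first-place votes: Proposal A 6, Proposal B 10, Proposal C 14, Proposal D 15. Proposal D and Proposal C advance.
Runoff: Proposal D is ranked above Proposal C on 15 ballots, Proposal C above Proposal D on 30.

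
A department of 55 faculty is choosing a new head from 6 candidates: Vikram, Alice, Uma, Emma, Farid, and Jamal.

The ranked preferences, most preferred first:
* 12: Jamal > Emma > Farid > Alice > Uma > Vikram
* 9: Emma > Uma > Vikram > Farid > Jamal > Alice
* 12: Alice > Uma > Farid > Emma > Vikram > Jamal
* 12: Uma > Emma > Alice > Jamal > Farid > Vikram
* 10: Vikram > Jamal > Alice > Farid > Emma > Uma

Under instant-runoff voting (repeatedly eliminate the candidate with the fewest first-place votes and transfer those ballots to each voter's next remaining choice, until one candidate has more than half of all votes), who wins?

Round 1: Vikram 10, Alice 12, Uma 12, Emma 9, Farid 0, Jamal 12. Farid eliminated.
Round 2: Vikram 10, Alice 12, Uma 12, Emma 9, Jamal 12. Emma eliminated.
Round 3: Vikram 10, Alice 12, Uma 21, Jamal 12. Vikram eliminated.
Round 4: Alice 12, Uma 21, Jamal 22. Alice eliminated.
Round 5: Uma 33, Jamal 22. Uma has a majority (≥28).

Uma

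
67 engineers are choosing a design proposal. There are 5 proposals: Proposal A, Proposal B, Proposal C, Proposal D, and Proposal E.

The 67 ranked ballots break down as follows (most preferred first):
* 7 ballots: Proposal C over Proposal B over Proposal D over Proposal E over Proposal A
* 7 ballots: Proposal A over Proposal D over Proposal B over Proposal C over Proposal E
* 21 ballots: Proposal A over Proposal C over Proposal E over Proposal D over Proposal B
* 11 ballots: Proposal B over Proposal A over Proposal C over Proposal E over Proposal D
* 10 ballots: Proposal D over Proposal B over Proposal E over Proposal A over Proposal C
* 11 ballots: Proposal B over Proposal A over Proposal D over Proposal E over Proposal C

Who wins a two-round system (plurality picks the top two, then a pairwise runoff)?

Round 1 first-place votes: Proposal A 28, Proposal B 22, Proposal C 7, Proposal D 10, Proposal E 0. Proposal A and Proposal B advance.
Runoff: Proposal A is ranked above Proposal B on 28 ballots, Proposal B above Proposal A on 39.

Proposal B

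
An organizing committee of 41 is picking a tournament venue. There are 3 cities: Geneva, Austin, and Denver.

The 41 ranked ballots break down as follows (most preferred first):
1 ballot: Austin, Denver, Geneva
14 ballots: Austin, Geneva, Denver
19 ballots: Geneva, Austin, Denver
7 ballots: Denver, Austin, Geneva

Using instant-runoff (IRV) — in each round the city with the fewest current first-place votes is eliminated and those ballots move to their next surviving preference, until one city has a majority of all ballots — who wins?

Austin

Round 1: Geneva 19, Austin 15, Denver 7. Denver eliminated.
Round 2: Geneva 19, Austin 22. Austin has a majority (≥21).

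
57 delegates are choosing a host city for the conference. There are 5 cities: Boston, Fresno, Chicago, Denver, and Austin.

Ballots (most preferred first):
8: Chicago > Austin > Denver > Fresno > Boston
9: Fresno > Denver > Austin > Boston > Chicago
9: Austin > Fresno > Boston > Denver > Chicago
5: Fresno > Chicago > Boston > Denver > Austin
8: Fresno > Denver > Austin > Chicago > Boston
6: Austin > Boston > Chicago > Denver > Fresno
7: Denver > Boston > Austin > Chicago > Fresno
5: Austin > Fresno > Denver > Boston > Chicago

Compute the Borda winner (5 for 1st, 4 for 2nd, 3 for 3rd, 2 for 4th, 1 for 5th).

Boston: 8×1 + 9×2 + 9×3 + 5×3 + 8×1 + 6×4 + 7×4 + 5×2 = 138
Fresno: 8×2 + 9×5 + 9×4 + 5×5 + 8×5 + 6×1 + 7×1 + 5×4 = 195
Chicago: 8×5 + 9×1 + 9×1 + 5×4 + 8×2 + 6×3 + 7×2 + 5×1 = 131
Denver: 8×3 + 9×4 + 9×2 + 5×2 + 8×4 + 6×2 + 7×5 + 5×3 = 182
Austin: 8×4 + 9×3 + 9×5 + 5×1 + 8×3 + 6×5 + 7×3 + 5×5 = 209

Austin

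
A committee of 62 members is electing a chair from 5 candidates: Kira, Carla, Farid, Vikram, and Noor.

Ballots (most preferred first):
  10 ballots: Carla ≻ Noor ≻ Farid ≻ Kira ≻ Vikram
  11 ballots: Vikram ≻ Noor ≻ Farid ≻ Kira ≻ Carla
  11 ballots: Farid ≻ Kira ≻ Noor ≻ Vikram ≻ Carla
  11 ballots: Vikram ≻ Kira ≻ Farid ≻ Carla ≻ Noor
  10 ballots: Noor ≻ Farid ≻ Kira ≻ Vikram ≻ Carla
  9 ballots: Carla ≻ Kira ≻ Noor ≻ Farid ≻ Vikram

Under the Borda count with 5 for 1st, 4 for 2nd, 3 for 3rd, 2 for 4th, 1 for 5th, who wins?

Farid

Kira: 10×2 + 11×2 + 11×4 + 11×4 + 10×3 + 9×4 = 196
Carla: 10×5 + 11×1 + 11×1 + 11×2 + 10×1 + 9×5 = 149
Farid: 10×3 + 11×3 + 11×5 + 11×3 + 10×4 + 9×2 = 209
Vikram: 10×1 + 11×5 + 11×2 + 11×5 + 10×2 + 9×1 = 171
Noor: 10×4 + 11×4 + 11×3 + 11×1 + 10×5 + 9×3 = 205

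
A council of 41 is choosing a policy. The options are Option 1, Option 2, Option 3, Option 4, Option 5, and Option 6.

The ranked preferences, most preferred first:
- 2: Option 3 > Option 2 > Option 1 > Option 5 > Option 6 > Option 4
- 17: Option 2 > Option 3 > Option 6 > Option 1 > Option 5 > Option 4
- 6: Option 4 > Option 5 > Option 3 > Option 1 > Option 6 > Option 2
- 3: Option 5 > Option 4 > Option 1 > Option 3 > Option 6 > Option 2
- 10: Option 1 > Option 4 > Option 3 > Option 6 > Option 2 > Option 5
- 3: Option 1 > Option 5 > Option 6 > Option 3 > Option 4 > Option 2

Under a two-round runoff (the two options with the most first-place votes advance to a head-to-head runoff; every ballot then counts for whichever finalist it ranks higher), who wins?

Round 1 first-place votes: Option 1 13, Option 2 17, Option 3 2, Option 4 6, Option 5 3, Option 6 0. Option 2 and Option 1 advance.
Runoff: Option 2 is ranked above Option 1 on 19 ballots, Option 1 above Option 2 on 22.

Option 1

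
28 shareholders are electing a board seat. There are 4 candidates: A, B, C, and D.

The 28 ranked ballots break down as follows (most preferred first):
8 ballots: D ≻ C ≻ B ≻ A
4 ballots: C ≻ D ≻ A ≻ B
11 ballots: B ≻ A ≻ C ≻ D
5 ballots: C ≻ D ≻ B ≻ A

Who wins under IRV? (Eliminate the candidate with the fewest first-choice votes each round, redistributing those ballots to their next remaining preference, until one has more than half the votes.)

C

Round 1: A 0, B 11, C 9, D 8. A eliminated.
Round 2: B 11, C 9, D 8. D eliminated.
Round 3: B 11, C 17. C has a majority (≥15).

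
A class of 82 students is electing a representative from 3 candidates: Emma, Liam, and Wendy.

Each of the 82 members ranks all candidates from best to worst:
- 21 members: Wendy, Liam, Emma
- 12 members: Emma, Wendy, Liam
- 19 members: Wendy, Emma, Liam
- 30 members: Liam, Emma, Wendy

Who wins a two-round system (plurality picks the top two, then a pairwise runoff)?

Round 1 first-place votes: Emma 12, Liam 30, Wendy 40. Wendy and Liam advance.
Runoff: Wendy is ranked above Liam on 52 ballots, Liam above Wendy on 30.

Wendy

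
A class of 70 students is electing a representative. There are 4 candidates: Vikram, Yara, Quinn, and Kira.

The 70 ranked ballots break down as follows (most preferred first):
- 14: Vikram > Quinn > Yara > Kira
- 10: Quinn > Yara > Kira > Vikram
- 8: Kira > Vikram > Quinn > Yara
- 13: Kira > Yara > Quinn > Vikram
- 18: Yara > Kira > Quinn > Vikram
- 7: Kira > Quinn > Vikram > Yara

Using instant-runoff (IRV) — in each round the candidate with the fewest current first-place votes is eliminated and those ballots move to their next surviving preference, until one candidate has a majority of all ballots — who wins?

Round 1: Vikram 14, Yara 18, Quinn 10, Kira 28. Quinn eliminated.
Round 2: Vikram 14, Yara 28, Kira 28. Vikram eliminated.
Round 3: Yara 42, Kira 28. Yara has a majority (≥36).

Yara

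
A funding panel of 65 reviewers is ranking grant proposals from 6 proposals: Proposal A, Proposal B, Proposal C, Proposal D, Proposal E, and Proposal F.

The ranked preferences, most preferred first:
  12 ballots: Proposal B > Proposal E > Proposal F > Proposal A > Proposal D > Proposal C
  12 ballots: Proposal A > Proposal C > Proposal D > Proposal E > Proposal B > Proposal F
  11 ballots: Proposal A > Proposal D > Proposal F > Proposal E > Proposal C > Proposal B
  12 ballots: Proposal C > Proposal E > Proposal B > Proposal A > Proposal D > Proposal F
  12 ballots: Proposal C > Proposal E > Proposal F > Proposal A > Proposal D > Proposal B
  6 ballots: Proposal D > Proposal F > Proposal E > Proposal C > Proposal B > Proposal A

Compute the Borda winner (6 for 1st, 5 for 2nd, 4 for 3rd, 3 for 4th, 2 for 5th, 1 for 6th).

Proposal A: 12×3 + 12×6 + 11×6 + 12×3 + 12×3 + 6×1 = 252
Proposal B: 12×6 + 12×2 + 11×1 + 12×4 + 12×1 + 6×2 = 179
Proposal C: 12×1 + 12×5 + 11×2 + 12×6 + 12×6 + 6×3 = 256
Proposal D: 12×2 + 12×4 + 11×5 + 12×2 + 12×2 + 6×6 = 211
Proposal E: 12×5 + 12×3 + 11×3 + 12×5 + 12×5 + 6×4 = 273
Proposal F: 12×4 + 12×1 + 11×4 + 12×1 + 12×4 + 6×5 = 194

Proposal E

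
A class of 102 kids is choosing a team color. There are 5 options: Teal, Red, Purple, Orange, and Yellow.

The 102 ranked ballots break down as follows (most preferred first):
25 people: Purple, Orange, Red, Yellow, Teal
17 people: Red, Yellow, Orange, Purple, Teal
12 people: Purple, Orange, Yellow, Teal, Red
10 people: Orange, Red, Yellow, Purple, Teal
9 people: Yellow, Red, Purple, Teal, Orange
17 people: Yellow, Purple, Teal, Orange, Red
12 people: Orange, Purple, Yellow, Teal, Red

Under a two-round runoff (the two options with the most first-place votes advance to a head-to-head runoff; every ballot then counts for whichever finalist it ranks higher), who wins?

Round 1 first-place votes: Teal 0, Red 17, Purple 37, Orange 22, Yellow 26. Purple and Yellow advance.
Runoff: Purple is ranked above Yellow on 49 ballots, Yellow above Purple on 53.

Yellow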